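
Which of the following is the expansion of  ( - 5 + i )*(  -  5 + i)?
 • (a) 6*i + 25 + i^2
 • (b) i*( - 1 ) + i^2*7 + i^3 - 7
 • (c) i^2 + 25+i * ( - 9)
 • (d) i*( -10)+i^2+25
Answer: d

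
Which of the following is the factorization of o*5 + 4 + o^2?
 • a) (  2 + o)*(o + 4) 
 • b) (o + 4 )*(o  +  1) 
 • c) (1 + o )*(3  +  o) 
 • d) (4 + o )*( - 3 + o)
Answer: b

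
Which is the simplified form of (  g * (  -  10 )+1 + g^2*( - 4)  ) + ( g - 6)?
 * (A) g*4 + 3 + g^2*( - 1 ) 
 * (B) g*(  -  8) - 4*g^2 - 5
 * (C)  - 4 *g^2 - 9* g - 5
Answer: C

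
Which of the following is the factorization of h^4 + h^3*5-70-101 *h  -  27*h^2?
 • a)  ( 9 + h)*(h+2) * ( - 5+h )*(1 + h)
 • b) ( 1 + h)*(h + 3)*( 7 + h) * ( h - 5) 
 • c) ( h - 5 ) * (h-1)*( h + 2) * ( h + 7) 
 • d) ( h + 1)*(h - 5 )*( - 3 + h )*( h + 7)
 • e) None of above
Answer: e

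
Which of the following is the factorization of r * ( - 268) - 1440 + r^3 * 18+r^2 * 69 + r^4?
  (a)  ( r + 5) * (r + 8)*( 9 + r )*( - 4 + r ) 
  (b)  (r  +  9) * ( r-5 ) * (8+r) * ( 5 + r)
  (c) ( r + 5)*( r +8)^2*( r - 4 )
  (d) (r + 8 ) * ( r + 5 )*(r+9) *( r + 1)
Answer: a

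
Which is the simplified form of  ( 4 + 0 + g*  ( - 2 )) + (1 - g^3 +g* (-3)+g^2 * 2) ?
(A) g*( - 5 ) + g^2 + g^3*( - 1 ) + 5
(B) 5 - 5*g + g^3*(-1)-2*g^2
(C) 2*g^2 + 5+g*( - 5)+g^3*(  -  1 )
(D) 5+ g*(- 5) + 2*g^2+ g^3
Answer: C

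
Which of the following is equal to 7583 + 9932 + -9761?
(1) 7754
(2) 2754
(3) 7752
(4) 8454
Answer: 1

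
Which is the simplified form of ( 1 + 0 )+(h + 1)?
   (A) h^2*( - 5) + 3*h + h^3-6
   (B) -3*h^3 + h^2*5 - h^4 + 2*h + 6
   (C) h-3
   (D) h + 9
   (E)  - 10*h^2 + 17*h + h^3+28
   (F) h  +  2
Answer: F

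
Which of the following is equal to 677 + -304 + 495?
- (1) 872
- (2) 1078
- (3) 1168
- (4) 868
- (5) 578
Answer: 4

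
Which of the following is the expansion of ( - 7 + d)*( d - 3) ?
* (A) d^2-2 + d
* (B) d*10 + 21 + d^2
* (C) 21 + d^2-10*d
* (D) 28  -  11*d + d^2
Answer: C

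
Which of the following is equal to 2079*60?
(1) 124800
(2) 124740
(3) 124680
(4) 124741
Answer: 2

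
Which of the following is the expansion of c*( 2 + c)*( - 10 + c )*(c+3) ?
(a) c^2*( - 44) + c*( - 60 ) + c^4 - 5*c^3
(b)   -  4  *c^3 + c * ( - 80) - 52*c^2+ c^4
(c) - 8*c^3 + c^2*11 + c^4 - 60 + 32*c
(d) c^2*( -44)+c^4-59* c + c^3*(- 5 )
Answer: a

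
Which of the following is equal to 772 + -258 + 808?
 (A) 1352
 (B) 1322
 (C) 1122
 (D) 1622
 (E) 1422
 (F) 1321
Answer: B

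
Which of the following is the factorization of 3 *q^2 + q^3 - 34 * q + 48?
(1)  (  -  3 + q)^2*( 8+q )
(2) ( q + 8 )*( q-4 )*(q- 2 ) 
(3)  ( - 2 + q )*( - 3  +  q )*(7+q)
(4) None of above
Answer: 4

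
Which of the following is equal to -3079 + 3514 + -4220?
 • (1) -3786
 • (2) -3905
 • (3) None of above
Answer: 3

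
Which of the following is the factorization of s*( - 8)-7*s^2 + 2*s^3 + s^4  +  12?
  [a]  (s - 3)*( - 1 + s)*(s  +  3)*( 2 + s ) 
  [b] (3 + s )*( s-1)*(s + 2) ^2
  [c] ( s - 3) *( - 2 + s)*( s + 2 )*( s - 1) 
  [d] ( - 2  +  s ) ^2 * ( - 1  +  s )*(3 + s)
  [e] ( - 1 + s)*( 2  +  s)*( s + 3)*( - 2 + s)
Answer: e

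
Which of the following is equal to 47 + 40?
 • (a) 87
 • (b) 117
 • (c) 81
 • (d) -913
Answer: a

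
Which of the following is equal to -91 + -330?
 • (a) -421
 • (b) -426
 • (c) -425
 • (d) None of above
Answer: a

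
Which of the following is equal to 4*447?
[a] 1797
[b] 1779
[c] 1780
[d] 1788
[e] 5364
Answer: d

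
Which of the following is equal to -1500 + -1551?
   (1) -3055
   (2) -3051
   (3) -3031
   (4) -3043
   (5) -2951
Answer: 2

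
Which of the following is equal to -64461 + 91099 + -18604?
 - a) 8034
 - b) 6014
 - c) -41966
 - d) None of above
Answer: a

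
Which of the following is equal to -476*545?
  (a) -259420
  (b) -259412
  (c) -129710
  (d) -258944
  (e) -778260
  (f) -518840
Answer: a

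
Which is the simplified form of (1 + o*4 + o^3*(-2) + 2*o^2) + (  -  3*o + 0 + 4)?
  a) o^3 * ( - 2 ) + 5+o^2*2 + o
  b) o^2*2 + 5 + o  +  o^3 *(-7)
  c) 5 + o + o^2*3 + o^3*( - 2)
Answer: a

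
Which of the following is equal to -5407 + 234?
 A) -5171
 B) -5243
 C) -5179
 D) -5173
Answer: D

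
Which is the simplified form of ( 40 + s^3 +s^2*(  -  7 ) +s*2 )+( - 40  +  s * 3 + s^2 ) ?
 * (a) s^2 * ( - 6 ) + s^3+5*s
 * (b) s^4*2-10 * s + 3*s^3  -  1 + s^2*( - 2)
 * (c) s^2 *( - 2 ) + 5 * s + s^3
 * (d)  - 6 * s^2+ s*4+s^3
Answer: a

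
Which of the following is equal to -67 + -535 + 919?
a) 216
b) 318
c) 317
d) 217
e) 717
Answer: c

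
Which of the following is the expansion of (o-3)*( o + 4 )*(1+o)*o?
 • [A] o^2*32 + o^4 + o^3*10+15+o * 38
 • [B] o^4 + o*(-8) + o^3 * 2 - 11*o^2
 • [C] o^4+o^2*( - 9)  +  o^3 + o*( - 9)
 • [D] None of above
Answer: D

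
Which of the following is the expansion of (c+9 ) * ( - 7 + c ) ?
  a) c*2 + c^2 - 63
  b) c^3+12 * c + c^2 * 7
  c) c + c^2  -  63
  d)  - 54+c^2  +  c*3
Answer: a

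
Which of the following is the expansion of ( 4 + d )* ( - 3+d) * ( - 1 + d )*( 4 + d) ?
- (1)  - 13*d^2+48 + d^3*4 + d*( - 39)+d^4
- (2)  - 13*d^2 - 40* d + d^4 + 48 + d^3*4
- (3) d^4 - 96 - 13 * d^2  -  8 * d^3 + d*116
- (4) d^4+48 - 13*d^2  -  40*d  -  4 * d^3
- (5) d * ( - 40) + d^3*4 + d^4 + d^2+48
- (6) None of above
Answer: 2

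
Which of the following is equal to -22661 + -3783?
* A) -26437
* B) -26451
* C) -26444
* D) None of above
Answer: C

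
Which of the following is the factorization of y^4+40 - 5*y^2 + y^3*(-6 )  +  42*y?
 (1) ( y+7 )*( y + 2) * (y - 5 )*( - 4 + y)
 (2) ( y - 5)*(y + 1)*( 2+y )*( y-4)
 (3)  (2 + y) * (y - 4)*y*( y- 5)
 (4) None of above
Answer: 2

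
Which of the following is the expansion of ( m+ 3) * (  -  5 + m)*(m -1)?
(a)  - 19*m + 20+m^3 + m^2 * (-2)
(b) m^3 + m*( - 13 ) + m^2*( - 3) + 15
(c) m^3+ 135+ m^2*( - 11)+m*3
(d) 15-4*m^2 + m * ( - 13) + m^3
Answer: b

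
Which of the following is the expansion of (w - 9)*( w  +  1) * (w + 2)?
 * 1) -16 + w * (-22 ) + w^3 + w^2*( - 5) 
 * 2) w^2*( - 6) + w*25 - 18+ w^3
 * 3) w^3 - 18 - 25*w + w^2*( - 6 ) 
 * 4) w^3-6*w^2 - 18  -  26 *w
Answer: 3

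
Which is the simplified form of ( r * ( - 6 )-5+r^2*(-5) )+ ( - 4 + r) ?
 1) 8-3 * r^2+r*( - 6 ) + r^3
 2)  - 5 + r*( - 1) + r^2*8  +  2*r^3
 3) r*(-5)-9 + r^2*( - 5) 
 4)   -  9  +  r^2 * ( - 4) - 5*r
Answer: 3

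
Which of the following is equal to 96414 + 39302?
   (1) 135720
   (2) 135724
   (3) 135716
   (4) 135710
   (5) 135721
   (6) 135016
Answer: 3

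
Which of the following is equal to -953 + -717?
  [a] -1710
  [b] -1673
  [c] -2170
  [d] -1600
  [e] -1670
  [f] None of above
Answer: e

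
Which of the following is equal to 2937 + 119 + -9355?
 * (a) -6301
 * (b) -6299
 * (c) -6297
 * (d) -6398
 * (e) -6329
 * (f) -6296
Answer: b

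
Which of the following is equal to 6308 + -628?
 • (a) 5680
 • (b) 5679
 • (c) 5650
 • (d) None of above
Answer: a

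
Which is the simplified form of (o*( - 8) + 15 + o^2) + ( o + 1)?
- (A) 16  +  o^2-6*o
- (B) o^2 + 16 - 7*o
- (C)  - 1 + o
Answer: B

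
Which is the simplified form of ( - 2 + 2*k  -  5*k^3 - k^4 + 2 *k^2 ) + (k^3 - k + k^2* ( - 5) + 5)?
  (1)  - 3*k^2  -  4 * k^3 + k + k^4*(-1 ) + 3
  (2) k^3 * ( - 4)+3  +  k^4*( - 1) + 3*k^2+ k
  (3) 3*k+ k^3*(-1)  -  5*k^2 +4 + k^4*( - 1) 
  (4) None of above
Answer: 1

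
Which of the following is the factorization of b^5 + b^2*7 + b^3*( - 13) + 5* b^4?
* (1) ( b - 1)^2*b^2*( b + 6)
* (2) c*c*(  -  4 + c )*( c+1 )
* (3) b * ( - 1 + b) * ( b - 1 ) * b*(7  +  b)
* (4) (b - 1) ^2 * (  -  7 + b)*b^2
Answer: 3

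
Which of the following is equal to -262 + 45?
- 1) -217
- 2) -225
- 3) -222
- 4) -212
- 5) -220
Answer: 1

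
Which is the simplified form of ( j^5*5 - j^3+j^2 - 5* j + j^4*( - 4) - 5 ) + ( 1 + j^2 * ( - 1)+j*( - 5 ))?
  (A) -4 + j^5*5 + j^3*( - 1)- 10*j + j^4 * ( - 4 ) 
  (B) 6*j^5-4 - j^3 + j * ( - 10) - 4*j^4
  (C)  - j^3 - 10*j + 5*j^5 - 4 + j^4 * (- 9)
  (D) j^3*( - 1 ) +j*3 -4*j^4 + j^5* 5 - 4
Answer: A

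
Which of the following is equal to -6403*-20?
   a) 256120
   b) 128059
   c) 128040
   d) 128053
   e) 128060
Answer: e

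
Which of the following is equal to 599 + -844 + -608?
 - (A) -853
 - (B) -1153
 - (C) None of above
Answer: A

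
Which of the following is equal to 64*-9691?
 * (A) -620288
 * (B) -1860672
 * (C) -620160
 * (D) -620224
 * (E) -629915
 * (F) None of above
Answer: D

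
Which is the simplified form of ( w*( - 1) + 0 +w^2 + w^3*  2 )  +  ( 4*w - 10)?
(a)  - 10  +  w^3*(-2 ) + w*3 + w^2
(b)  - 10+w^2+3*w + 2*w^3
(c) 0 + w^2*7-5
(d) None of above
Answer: b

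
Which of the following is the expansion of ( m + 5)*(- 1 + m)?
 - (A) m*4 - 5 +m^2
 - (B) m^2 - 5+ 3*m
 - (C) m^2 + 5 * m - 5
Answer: A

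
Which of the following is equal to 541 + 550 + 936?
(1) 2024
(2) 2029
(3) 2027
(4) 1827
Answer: 3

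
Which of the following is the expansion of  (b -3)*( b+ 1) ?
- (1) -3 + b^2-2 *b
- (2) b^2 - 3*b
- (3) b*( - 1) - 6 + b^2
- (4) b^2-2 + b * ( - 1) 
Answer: 1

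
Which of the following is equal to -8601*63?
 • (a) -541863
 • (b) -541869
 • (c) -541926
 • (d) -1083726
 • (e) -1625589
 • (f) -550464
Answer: a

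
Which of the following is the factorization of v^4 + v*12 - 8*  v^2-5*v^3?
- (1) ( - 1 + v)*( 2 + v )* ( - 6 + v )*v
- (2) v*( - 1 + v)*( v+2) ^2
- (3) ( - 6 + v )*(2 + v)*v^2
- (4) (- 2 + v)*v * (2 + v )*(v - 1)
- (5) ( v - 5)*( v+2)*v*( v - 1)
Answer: 1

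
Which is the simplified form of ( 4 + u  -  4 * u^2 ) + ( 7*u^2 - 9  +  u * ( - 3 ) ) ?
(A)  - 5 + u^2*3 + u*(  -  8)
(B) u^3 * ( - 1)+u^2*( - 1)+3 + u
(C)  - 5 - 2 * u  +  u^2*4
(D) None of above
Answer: D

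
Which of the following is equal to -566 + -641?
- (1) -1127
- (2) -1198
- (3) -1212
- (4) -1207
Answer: 4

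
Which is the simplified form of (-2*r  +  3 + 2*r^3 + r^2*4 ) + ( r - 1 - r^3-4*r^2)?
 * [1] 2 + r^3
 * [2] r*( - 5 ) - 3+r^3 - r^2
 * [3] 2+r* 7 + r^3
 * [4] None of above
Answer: 4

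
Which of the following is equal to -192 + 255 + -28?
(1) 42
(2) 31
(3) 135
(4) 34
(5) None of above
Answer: 5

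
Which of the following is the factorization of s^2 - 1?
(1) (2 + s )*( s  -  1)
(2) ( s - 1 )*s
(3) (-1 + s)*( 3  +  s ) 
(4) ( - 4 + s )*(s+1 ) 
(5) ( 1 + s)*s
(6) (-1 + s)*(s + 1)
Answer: 6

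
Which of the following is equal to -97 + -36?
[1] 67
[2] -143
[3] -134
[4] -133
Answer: 4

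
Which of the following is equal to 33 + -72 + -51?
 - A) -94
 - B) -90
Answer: B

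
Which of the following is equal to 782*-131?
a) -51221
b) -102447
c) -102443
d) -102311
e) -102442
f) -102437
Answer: e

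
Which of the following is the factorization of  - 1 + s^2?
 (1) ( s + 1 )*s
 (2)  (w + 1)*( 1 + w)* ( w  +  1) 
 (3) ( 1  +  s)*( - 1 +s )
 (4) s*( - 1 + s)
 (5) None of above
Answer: 3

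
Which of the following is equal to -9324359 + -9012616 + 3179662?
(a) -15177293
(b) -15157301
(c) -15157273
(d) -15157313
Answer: d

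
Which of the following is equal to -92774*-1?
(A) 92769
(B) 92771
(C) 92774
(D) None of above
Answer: C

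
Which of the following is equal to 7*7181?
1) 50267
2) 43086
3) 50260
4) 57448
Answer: 1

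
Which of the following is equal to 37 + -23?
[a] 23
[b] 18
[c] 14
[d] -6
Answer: c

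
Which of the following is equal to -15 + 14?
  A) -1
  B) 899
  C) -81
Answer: A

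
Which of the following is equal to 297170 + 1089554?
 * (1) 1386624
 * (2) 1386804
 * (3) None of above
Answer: 3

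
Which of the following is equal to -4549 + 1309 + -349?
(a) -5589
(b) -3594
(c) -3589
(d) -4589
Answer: c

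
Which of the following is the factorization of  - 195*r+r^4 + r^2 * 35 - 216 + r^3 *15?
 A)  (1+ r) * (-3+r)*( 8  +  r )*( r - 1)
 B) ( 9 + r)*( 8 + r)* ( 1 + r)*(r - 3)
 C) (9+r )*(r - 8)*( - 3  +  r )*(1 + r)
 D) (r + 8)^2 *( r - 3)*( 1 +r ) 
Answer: B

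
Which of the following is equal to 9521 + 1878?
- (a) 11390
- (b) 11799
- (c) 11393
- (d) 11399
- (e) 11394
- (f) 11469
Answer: d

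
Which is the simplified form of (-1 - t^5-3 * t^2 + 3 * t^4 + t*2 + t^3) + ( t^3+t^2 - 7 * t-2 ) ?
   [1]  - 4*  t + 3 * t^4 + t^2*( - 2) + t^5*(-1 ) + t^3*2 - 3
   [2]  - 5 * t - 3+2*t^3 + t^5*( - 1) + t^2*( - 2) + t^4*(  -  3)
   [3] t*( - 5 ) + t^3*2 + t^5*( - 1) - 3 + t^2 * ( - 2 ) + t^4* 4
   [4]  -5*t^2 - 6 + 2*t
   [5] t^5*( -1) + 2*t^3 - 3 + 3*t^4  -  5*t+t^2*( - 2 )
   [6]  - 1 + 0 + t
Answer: 5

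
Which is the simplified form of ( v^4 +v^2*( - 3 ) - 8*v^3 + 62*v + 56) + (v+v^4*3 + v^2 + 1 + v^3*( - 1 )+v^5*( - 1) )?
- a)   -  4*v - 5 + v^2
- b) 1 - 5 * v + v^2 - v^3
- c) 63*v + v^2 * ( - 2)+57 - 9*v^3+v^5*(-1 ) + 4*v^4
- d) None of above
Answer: c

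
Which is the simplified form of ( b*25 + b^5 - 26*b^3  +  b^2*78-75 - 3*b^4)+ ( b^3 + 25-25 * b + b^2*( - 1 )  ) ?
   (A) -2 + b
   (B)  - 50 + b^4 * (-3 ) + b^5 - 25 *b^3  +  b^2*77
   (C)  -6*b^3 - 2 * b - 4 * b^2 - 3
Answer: B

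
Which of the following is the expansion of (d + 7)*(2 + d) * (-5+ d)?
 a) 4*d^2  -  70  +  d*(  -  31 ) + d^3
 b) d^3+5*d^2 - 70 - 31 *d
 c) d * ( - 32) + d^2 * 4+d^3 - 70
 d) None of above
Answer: a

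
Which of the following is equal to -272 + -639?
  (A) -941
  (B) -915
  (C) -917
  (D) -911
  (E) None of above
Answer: D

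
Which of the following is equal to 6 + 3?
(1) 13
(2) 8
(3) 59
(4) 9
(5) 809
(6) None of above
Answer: 4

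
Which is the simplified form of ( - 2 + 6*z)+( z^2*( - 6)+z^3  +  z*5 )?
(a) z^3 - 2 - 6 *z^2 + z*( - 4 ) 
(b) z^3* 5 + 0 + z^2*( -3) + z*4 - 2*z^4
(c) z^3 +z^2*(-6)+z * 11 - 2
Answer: c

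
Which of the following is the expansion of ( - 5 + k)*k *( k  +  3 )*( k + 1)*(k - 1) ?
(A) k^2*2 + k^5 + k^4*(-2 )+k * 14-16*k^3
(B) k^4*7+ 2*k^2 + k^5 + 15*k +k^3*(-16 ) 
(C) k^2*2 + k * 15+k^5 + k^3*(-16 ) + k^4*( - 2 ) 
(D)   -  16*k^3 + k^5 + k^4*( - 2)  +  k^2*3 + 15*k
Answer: C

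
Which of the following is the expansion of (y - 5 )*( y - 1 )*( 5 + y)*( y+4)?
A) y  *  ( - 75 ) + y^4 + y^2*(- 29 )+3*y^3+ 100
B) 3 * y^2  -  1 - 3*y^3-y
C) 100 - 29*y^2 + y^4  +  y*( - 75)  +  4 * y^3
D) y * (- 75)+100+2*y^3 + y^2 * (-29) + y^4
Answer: A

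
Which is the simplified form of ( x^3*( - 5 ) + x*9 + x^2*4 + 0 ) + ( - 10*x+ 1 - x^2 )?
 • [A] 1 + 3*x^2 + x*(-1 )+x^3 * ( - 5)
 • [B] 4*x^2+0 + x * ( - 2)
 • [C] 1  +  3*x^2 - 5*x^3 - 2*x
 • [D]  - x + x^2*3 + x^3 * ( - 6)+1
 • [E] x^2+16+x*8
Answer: A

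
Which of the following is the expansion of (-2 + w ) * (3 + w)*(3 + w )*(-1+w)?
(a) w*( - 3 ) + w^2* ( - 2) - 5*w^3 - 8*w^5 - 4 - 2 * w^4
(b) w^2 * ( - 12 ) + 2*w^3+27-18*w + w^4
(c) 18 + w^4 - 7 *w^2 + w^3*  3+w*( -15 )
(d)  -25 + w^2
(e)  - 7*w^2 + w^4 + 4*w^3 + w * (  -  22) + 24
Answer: c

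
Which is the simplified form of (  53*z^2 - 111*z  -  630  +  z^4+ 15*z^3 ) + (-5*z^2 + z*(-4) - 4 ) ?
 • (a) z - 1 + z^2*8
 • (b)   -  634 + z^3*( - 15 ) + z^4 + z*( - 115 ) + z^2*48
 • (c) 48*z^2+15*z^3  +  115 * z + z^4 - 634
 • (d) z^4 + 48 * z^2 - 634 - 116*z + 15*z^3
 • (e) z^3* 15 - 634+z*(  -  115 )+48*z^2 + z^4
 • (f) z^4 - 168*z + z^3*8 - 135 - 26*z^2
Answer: e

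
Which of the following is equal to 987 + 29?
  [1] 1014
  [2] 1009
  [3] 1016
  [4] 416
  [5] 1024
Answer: 3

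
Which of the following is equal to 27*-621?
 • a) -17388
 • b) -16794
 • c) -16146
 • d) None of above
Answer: d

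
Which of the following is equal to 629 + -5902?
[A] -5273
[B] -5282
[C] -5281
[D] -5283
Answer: A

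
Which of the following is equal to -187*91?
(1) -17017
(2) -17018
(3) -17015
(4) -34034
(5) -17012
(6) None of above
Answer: 1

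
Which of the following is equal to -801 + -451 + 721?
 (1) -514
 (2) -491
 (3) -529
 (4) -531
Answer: 4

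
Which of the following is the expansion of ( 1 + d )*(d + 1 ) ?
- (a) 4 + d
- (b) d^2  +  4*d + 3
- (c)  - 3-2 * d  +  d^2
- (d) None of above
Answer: d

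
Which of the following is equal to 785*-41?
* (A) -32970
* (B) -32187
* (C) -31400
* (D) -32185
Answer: D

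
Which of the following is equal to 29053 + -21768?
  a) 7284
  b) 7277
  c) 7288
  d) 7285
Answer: d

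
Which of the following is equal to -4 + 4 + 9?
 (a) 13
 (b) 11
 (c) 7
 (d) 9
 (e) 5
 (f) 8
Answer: d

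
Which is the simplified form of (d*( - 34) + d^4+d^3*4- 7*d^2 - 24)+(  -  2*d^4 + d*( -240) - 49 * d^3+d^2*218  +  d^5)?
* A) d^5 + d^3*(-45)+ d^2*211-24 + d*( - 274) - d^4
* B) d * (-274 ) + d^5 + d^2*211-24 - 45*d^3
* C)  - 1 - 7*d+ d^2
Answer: A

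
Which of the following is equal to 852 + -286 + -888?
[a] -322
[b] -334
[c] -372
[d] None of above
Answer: a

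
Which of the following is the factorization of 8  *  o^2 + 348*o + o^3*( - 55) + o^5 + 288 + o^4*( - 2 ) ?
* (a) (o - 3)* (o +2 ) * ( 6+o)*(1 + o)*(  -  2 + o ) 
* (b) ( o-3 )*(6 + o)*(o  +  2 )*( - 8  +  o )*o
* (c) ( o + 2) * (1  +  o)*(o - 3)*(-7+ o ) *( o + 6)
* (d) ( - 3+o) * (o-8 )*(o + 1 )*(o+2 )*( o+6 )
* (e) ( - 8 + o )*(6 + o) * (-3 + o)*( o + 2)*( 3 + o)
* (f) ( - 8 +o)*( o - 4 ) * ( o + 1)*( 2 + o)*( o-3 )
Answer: d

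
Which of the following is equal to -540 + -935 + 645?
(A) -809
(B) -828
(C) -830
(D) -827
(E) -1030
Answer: C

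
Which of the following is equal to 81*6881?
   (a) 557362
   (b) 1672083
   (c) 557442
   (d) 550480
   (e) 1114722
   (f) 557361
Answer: f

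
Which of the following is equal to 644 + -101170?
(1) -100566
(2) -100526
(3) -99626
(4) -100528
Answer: 2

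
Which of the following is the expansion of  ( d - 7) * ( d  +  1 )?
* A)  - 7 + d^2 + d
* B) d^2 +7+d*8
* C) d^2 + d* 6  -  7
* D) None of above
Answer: D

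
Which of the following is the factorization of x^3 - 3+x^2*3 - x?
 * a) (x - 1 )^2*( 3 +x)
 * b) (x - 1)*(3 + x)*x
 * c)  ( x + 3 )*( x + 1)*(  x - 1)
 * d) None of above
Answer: c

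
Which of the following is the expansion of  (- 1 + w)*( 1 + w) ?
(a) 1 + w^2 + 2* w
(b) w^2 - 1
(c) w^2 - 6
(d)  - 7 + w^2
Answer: b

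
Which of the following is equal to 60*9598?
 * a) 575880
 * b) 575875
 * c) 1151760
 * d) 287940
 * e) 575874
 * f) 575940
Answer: a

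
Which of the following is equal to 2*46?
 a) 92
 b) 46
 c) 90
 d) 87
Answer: a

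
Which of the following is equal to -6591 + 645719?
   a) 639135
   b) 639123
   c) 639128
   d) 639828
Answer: c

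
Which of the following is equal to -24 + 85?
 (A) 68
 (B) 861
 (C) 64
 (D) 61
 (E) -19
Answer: D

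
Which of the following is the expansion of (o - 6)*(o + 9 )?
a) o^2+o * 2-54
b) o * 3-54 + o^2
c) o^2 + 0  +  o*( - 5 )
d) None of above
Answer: b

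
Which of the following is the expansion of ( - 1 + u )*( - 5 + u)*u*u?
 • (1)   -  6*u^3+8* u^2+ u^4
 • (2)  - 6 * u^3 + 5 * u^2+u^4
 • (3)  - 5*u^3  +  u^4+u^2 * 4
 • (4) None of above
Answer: 2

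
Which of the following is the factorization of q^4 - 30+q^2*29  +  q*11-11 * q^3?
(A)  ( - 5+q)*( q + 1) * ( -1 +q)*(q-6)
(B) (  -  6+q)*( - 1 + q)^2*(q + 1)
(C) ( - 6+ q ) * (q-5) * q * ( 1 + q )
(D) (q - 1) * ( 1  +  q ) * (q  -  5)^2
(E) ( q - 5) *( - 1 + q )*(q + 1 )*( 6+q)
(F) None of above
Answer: A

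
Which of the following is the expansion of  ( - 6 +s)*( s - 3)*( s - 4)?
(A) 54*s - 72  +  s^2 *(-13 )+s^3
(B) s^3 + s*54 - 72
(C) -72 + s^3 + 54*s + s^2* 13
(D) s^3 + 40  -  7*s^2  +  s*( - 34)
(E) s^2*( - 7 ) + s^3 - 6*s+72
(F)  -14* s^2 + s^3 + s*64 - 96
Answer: A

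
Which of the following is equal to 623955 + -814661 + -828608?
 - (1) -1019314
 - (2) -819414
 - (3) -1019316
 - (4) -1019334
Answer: 1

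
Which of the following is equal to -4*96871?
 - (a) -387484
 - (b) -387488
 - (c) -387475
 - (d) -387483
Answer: a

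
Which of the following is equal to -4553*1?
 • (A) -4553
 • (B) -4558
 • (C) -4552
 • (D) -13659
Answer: A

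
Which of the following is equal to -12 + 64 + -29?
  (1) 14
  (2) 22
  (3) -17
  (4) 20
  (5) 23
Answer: 5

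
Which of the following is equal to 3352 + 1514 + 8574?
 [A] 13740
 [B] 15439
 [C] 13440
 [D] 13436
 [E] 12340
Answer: C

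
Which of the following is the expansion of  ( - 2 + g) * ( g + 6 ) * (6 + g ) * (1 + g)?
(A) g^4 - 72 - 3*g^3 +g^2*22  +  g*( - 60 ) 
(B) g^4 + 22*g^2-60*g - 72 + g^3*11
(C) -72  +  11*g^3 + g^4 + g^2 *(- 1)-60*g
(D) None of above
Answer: B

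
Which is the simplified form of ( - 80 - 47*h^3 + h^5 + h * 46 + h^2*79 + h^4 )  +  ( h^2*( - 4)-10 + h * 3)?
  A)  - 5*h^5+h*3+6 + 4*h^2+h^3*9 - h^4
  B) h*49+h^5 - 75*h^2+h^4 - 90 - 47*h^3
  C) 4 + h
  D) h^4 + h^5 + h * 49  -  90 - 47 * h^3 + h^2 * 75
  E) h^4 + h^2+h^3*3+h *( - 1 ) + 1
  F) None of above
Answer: D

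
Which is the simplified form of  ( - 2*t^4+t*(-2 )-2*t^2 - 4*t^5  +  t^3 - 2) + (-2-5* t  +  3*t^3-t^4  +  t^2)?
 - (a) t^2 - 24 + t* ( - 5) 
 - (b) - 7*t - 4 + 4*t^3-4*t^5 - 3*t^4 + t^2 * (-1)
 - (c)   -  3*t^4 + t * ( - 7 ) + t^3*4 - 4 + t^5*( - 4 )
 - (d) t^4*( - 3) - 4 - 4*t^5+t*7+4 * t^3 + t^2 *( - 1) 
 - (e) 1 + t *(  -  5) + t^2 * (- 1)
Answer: b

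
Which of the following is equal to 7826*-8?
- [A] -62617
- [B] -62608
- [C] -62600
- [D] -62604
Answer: B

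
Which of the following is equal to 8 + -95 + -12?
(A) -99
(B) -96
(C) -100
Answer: A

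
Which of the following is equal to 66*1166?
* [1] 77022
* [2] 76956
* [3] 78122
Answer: 2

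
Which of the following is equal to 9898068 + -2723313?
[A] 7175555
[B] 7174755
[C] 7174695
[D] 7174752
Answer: B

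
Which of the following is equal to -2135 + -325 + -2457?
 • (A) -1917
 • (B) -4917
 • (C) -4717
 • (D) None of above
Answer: B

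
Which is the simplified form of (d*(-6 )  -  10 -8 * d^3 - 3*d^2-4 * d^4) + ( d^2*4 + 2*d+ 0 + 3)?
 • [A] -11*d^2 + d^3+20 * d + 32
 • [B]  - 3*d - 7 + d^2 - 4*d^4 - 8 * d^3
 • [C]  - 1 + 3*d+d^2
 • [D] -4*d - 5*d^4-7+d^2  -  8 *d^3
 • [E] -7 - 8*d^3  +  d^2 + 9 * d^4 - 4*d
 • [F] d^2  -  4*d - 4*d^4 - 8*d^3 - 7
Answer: F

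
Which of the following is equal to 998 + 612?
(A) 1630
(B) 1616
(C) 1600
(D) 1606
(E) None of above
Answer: E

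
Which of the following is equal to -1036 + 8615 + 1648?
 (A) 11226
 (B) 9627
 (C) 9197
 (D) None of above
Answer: D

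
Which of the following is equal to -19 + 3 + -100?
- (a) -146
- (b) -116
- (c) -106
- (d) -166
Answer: b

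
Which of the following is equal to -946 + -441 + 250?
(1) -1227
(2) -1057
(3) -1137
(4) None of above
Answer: 3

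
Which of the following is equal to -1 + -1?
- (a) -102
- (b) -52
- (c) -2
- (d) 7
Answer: c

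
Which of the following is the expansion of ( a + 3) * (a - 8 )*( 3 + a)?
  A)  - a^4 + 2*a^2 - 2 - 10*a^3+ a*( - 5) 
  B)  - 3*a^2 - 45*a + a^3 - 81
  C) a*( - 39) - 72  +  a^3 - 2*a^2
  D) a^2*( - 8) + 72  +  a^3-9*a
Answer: C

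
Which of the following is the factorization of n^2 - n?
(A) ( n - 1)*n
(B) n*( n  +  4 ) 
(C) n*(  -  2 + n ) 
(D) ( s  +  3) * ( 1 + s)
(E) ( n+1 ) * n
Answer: A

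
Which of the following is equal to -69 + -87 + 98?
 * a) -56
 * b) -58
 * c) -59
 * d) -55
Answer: b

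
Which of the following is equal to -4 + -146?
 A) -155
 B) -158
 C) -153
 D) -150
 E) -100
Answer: D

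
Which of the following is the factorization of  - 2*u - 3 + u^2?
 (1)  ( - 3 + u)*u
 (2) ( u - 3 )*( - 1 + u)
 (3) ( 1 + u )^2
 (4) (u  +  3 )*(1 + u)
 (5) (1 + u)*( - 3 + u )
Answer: 5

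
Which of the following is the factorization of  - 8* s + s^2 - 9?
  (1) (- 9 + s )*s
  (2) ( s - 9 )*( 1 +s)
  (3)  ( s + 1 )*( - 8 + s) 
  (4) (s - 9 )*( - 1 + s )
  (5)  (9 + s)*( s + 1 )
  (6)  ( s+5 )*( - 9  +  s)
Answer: 2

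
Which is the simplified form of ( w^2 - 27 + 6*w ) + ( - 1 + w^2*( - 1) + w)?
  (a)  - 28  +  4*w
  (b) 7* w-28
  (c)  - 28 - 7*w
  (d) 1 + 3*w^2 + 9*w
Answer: b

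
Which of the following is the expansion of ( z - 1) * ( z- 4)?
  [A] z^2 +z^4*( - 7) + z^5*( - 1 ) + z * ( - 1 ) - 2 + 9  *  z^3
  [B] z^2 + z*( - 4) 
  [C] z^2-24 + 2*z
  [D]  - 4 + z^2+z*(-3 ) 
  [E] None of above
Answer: E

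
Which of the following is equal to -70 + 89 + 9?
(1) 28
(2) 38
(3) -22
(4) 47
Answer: 1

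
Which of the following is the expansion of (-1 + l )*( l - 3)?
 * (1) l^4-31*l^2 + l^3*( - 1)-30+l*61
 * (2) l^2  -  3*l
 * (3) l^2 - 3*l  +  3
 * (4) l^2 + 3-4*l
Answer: 4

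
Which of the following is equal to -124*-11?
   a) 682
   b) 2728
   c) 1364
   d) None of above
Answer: c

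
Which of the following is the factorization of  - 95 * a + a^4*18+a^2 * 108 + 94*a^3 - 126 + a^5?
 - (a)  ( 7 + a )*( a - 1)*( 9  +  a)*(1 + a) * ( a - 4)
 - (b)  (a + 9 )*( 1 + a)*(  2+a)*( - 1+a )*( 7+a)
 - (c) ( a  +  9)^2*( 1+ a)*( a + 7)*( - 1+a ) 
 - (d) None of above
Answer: b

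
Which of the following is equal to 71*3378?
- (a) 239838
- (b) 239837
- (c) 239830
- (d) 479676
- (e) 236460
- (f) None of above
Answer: a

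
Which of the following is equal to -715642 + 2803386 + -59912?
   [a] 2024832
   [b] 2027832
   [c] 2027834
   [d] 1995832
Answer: b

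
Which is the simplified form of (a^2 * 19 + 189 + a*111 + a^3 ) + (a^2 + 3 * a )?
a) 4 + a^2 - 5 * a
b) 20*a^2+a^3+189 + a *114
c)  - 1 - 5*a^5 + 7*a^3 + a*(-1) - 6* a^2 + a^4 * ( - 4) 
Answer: b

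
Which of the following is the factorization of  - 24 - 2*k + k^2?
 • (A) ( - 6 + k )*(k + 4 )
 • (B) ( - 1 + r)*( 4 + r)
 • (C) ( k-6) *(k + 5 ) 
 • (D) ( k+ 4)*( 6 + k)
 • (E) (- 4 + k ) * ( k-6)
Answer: A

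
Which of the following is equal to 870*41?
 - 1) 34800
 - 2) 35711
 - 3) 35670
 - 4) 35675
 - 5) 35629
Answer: 3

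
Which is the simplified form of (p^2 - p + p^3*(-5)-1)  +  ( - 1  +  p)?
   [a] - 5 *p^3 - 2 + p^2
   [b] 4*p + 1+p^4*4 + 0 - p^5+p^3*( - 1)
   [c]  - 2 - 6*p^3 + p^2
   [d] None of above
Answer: a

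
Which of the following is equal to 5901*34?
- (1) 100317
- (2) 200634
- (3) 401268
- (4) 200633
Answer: 2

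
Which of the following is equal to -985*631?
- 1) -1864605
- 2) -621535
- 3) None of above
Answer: 2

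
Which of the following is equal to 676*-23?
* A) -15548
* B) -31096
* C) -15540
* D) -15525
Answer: A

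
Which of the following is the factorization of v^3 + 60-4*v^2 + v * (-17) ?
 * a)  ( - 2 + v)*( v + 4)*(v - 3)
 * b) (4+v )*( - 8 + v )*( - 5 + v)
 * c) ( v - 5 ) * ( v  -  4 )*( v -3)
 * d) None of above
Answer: d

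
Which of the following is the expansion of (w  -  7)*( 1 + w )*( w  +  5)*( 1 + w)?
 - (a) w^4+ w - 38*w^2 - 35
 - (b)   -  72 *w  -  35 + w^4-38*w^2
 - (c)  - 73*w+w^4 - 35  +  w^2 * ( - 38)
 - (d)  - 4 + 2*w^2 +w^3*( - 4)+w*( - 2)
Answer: b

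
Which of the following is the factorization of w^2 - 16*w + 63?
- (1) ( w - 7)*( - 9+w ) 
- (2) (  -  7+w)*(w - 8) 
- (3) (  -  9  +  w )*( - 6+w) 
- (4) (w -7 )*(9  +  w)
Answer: 1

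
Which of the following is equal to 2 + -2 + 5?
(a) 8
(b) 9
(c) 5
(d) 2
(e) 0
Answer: c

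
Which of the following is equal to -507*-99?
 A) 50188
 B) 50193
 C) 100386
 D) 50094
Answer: B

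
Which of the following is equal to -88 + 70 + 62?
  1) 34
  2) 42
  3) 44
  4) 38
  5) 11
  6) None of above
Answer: 3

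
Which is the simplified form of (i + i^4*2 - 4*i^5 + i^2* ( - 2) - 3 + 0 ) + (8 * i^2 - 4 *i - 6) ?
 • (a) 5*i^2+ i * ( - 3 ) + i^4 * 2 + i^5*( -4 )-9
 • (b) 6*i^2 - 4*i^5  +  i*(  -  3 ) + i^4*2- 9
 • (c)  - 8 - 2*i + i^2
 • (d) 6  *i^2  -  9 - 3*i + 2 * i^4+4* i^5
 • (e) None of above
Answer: b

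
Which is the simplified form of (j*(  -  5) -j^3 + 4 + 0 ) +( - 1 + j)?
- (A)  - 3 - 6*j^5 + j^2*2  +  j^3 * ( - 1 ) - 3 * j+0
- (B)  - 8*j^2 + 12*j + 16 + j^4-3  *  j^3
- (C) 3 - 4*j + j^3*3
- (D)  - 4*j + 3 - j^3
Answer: D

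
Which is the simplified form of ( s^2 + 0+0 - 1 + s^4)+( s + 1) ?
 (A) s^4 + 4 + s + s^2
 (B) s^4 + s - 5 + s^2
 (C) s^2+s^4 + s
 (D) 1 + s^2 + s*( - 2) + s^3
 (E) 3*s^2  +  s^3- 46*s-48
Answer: C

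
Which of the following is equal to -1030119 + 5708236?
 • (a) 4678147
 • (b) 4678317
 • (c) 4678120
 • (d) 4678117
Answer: d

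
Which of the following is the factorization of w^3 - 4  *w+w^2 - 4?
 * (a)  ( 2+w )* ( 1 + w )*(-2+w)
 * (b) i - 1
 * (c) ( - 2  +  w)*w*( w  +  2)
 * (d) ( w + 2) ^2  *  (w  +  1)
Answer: a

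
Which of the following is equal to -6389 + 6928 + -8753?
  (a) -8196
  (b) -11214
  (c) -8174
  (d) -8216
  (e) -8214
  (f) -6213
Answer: e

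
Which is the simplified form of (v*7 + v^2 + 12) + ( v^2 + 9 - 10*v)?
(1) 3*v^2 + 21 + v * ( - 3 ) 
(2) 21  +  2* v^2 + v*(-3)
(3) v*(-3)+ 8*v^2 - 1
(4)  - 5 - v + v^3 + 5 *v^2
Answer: 2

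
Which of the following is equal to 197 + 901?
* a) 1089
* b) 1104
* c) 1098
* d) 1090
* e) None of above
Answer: c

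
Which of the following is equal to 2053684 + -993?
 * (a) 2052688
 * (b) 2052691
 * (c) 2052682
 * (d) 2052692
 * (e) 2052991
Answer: b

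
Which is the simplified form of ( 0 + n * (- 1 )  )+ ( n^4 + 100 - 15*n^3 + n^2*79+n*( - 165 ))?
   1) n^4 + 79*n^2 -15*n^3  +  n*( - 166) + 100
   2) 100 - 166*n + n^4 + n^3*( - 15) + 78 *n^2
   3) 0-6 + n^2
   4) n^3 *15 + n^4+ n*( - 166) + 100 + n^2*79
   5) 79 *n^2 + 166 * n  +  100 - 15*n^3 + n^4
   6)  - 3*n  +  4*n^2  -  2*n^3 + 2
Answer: 1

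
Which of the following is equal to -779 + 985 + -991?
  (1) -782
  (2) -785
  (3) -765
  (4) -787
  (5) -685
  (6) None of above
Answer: 2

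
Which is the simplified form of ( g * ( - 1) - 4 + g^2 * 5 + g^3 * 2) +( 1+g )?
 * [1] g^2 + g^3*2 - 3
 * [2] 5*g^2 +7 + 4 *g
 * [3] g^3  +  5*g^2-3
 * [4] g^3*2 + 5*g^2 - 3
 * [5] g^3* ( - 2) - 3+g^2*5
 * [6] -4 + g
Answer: 4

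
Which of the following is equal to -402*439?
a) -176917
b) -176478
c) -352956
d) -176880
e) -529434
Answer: b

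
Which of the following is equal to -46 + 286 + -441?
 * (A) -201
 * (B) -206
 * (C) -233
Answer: A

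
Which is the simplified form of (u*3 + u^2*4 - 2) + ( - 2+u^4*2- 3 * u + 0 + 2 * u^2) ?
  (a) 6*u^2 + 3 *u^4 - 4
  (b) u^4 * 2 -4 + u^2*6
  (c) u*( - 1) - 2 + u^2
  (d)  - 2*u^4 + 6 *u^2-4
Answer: b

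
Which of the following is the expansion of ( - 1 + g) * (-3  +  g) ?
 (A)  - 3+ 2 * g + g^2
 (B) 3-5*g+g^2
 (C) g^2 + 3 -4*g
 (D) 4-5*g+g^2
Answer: C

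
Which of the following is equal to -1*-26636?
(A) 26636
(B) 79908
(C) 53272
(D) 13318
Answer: A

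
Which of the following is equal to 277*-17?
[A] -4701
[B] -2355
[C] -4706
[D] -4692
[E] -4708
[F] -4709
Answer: F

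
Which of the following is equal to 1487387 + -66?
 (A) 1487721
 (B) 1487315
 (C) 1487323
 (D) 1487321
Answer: D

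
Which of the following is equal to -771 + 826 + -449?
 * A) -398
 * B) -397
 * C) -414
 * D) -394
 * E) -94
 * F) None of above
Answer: D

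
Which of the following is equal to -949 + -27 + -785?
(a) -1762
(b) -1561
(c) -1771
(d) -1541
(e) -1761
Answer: e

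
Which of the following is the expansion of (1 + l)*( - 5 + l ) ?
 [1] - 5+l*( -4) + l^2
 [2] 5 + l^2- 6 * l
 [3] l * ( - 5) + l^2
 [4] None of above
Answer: 1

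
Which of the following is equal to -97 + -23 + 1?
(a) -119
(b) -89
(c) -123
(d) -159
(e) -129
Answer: a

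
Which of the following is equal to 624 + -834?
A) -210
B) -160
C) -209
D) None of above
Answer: A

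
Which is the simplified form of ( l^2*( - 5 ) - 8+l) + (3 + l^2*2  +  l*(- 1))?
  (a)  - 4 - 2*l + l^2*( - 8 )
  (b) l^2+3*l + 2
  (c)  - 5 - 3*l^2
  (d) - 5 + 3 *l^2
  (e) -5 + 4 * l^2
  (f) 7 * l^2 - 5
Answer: c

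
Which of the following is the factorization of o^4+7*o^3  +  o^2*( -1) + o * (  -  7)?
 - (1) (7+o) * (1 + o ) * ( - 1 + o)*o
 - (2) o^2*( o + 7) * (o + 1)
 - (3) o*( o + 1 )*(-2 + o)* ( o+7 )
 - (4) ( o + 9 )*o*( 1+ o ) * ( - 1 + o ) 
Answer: 1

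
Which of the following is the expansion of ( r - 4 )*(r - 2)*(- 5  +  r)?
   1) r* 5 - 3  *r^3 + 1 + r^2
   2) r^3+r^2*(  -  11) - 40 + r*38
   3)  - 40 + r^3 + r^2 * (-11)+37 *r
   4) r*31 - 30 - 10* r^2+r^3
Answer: 2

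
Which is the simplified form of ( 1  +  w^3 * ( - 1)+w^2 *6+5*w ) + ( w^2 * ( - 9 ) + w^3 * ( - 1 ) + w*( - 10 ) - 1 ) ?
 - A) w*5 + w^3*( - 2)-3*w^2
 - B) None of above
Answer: B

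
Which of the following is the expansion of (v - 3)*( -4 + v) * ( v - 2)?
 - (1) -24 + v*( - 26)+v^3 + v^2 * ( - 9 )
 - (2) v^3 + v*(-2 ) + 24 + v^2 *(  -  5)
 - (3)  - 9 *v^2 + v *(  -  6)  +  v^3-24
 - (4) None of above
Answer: 4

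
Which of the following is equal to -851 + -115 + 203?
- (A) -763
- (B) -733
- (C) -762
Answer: A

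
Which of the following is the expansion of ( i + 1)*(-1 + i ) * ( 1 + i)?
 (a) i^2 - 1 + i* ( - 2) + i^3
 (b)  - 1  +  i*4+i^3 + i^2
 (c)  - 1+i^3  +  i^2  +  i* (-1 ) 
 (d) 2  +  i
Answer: c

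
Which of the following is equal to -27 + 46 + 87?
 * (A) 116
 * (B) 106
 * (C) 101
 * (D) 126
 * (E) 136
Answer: B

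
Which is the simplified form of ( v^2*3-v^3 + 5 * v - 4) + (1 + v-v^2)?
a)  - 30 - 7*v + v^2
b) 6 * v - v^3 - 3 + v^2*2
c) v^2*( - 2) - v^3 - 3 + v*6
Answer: b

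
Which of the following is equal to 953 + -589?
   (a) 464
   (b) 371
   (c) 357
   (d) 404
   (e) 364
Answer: e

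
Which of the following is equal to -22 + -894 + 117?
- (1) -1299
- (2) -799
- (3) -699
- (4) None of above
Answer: 2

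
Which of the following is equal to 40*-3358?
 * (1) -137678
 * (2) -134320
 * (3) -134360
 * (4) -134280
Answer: 2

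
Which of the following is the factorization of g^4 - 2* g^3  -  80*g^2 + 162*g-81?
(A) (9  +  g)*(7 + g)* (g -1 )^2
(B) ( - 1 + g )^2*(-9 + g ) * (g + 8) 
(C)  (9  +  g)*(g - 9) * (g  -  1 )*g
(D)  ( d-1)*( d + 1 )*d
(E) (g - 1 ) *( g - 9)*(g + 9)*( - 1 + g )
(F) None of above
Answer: E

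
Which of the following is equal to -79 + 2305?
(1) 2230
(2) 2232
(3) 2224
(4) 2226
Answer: 4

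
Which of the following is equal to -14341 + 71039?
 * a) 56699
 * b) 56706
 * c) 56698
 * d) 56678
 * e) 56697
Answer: c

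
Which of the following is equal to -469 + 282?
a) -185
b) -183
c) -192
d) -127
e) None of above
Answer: e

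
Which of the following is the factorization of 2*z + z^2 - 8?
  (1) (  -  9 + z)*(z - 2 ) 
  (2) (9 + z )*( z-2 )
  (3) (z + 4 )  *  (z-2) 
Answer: 3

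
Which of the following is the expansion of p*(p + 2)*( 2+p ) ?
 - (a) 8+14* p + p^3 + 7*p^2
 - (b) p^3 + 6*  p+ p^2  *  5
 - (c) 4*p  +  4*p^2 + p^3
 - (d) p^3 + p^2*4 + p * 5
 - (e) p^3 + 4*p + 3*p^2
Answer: c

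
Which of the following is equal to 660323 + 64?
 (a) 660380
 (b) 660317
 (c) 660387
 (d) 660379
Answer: c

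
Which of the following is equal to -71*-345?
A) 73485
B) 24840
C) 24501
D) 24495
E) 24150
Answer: D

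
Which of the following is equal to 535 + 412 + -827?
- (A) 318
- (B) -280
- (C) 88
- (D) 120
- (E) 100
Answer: D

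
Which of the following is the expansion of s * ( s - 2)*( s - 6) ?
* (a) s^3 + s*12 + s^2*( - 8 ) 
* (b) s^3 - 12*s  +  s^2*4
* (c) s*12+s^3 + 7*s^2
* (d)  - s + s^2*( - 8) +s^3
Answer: a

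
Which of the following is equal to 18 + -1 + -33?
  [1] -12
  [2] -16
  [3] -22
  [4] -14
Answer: 2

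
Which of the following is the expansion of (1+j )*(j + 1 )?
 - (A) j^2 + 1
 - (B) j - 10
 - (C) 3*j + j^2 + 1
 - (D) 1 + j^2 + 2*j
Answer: D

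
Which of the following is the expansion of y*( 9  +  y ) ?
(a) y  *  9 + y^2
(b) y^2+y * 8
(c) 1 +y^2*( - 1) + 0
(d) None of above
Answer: a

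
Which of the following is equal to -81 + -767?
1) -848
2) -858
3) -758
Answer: 1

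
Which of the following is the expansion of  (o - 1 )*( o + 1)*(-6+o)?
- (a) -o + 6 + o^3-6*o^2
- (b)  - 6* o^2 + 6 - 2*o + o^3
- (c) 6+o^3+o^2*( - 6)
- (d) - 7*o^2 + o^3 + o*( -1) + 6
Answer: a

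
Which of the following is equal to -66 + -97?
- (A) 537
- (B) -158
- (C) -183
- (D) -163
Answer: D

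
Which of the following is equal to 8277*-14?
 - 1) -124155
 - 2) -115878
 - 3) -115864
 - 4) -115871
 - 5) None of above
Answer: 2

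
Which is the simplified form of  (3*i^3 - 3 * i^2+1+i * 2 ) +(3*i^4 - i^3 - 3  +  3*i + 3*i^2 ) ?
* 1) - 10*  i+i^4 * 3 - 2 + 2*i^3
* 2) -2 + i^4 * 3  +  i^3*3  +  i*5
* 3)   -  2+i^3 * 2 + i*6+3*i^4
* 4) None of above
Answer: 4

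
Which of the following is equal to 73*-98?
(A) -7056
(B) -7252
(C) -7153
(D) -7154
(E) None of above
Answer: D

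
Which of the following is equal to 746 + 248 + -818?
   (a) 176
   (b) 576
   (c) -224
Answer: a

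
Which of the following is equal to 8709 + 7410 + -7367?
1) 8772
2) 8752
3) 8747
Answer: 2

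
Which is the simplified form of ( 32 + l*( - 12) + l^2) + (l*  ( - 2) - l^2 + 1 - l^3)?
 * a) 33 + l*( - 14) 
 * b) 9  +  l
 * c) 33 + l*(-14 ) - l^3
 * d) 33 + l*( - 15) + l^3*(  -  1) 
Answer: c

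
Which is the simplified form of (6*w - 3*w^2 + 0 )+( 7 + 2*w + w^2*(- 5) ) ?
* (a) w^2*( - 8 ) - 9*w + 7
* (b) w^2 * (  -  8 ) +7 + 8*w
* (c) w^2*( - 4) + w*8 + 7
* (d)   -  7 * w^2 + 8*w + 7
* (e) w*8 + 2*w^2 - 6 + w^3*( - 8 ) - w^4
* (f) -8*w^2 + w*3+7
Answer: b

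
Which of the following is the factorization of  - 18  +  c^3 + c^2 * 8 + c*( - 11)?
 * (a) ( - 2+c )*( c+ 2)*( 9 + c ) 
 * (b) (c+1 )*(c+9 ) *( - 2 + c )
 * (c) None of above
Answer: b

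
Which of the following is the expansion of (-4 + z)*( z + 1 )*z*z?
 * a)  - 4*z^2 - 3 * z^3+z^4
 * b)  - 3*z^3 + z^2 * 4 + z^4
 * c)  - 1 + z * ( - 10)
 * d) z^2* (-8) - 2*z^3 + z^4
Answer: a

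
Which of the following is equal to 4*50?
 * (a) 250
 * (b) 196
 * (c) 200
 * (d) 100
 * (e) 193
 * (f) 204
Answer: c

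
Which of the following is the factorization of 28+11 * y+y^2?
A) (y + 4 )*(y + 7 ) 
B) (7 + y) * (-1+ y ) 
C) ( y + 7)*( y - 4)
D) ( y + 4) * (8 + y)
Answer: A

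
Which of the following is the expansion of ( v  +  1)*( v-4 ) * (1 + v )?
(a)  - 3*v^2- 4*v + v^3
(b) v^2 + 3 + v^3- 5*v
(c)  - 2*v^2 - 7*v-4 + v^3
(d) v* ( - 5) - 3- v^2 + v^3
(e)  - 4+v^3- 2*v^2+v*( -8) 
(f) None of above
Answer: c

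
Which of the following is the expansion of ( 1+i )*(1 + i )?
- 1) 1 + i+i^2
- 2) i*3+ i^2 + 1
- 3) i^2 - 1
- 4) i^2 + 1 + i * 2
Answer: 4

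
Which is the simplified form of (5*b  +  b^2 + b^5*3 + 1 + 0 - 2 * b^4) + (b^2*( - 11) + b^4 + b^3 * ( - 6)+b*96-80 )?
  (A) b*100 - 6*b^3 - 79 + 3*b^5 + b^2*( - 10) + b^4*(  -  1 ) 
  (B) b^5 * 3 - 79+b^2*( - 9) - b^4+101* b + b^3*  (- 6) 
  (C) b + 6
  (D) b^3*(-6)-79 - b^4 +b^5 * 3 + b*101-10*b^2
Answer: D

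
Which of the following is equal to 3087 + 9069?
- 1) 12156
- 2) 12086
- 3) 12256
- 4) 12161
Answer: 1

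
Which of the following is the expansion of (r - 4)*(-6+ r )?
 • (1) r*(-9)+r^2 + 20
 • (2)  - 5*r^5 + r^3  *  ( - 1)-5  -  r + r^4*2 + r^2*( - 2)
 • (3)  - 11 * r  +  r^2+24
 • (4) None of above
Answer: 4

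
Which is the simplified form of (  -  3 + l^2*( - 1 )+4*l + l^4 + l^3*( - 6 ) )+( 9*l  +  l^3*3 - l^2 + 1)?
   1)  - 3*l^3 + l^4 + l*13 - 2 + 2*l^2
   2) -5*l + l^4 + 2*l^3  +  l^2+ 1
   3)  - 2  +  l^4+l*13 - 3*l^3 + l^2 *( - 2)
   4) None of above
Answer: 3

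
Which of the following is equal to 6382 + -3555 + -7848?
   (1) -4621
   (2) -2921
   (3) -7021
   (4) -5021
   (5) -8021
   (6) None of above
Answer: 4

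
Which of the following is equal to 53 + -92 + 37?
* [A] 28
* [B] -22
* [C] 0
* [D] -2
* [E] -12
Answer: D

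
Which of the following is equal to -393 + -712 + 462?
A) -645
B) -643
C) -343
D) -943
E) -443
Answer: B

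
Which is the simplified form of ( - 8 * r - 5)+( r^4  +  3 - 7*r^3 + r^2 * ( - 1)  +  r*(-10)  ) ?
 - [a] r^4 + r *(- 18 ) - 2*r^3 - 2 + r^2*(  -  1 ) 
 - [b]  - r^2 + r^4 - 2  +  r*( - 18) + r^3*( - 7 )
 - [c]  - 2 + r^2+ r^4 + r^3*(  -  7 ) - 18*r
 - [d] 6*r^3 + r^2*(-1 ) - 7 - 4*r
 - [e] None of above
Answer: b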